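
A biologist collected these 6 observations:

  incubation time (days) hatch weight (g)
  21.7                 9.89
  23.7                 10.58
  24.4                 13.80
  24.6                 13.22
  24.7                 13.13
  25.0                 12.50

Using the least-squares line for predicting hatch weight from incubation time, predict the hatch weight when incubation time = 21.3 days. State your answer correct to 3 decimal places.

n = 6, Σx = 144.1, Σy = 73.12, Σxy = 1764.102, Σx² = 3468.19
Sxx = Σx² − (Σx)²/n = 3468.19 − 3460.801667 = 7.388333
Sxy = Σxy − (Σx)(Σy)/n = 1764.102 − 1756.098667 = 8.003333
b = Sxy/Sxx = 8.003333/7.388333 = 1.083239
a = ȳ − b·x̄ = 12.186667 − 1.083239·24.016667 = -13.829132
ŷ(21.3) = a + b·21.3 = -13.829132 + 1.083239·21.3 = 9.243866

9.244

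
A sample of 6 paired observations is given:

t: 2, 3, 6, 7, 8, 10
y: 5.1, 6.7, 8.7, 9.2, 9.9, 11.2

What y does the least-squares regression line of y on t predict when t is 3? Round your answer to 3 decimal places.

n = 6, Σx = 36, Σy = 50.8, Σxy = 338.1, Σx² = 262
Sxx = Σx² − (Σx)²/n = 262 − 216 = 46
Sxy = Σxy − (Σx)(Σy)/n = 338.1 − 304.8 = 33.3
b = Sxy/Sxx = 33.3/46 = 0.723913
a = ȳ − b·x̄ = 8.466667 − 0.723913·6 = 4.123188
ŷ(3) = a + b·3 = 4.123188 + 0.723913·3 = 6.294928

6.295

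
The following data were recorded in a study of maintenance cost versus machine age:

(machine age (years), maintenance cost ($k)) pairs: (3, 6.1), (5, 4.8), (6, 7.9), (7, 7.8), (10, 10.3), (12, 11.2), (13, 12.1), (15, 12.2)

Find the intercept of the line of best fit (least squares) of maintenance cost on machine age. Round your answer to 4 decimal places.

3.4924

n = 8, Σx = 71, Σy = 72.4, Σxy = 722, Σx² = 757
Sxx = Σx² − (Σx)²/n = 757 − 630.125 = 126.875
Sxy = Σxy − (Σx)(Σy)/n = 722 − 642.55 = 79.45
b = Sxy/Sxx = 79.45/126.875 = 0.626207
a = ȳ − b·x̄ = 9.05 − 0.626207·8.875 = 3.492414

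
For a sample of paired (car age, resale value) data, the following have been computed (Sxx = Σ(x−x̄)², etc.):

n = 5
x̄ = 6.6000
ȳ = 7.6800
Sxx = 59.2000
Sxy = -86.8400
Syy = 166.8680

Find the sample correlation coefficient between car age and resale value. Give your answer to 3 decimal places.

-0.874

r = Sxy/√(Sxx·Syy) = -86.84/√(9878.5856) = -86.84/99.391074 = -0.873720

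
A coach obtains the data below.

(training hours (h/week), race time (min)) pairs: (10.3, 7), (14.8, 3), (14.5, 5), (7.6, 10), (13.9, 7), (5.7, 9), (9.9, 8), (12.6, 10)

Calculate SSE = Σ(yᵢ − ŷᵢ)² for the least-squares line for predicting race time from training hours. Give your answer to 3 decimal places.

21.785

n = 8, Σx = 89.3, Σy = 59, Σxy = 618.8, Σx² = 1075.61, Σy² = 477
Sxx = Σx² − (Σx)²/n = 1075.61 − 996.81125 = 78.79875
Sxy = Σxy − (Σx)(Σy)/n = 618.8 − 658.5875 = -39.7875
Syy = Σy² − (Σy)²/n = 477 − 435.125 = 41.875
b = Sxy/Sxx = -39.7875/78.79875 = -0.504926
SSE = Syy − b·Sxy = 41.875 − (-0.504926)·(-39.7875) = 21.785276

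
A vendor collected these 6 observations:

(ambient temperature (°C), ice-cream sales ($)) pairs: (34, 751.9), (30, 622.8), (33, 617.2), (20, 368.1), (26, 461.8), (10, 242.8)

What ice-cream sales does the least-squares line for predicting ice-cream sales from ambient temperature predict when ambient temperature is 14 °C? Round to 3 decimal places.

284.174

n = 6, Σx = 153, Σy = 3064.6, Σxy = 86413, Σx² = 4321
Sxx = Σx² − (Σx)²/n = 4321 − 3901.5 = 419.5
Sxy = Σxy − (Σx)(Σy)/n = 86413 − 78147.3 = 8265.7
b = Sxy/Sxx = 8265.7/419.5 = 19.703695
a = ȳ − b·x̄ = 510.766667 − 19.703695·25.5 = 8.322447
ŷ(14) = a + b·14 = 8.322447 + 19.703695·14 = 284.174176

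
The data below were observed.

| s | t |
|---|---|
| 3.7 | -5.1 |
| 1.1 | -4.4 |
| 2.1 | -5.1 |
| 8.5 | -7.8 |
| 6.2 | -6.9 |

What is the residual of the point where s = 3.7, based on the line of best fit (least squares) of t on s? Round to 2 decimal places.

n = 5, Σx = 21.6, Σy = -29.3, Σxy = -143.5, Σx² = 130
Sxx = Σx² − (Σx)²/n = 130 − 93.312 = 36.688
Sxy = Σxy − (Σx)(Σy)/n = -143.5 − (-126.576) = -16.924
b = Sxy/Sxx = -16.924/36.688 = -0.461295
a = ȳ − b·x̄ = -5.86 − (-0.461295)·4.32 = -3.867205
ŷ(3.7) = -3.867205 + (-0.461295)·3.7 = -5.573997
residual = y − ŷ = -5.1 − (-5.573997) = 0.473997

0.47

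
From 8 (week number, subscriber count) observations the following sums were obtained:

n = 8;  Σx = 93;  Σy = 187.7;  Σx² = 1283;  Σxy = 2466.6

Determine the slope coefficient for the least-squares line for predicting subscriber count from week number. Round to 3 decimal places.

Sxx = Σx² − (Σx)²/n = 1283 − 1081.125 = 201.875
Sxy = Σxy − (Σx)(Σy)/n = 2466.6 − 2182.0125 = 284.5875
b = Sxy/Sxx = 284.5875/201.875 = 1.409721

1.410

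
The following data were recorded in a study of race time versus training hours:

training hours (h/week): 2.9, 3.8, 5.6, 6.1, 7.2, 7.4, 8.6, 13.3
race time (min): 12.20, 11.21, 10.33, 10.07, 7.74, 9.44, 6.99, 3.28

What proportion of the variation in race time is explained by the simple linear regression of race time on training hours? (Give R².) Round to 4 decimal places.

0.9569

n = 8, Σx = 54.9, Σy = 71.26, Σxy = 426.575, Σx² = 448.87, Σy² = 691.2576
Sxx = Σx² − (Σx)²/n = 448.87 − 376.75125 = 72.11875
Sxy = Σxy − (Σx)(Σy)/n = 426.575 − 489.02175 = -62.44675
Syy = Σy² − (Σy)²/n = 691.2576 − 634.74845 = 56.50915
R² = Sxy²/(Sxx·Syy) = (-62.44675)²/(72.11875·56.50915) = 0.956870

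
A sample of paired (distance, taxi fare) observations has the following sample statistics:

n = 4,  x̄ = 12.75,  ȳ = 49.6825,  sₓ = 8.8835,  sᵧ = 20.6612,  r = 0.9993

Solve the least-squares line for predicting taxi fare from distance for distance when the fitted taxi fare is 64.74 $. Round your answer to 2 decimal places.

19.23

b = r · sᵧ/sₓ = 0.9993 · 20.6612/8.8835 = 2.324167
a = ȳ − b·x̄ = 49.6825 − 2.324167·12.75 = 20.049371
Set a + b·x = 64.74: x = (64.74 − 20.049371) / 2.324167 = 19.228665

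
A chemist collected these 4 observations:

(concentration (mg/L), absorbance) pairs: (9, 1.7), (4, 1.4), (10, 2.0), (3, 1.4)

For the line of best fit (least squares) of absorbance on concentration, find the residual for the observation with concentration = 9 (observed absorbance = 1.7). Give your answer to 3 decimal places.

n = 4, Σx = 26, Σy = 6.5, Σxy = 45.1, Σx² = 206
Sxx = Σx² − (Σx)²/n = 206 − 169 = 37
Sxy = Σxy − (Σx)(Σy)/n = 45.1 − 42.25 = 2.85
b = Sxy/Sxx = 2.85/37 = 0.077027
a = ȳ − b·x̄ = 1.625 − 0.077027·6.5 = 1.124324
ŷ(9) = 1.124324 + 0.077027·9 = 1.817568
residual = y − ŷ = 1.7 − 1.817568 = -0.117568

-0.118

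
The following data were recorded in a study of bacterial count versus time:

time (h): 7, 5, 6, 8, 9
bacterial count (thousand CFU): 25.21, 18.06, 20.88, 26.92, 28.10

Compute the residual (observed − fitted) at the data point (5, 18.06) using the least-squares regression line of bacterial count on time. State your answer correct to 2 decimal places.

-0.55

n = 5, Σx = 35, Σy = 119.17, Σxy = 860.31, Σx² = 255
Sxx = Σx² − (Σx)²/n = 255 − 245 = 10
Sxy = Σxy − (Σx)(Σy)/n = 860.31 − 834.19 = 26.12
b = Sxy/Sxx = 26.12/10 = 2.612
a = ȳ − b·x̄ = 23.834 − 2.612·7 = 5.55
ŷ(5) = 5.55 + 2.612·5 = 18.61
residual = y − ŷ = 18.06 − 18.61 = -0.55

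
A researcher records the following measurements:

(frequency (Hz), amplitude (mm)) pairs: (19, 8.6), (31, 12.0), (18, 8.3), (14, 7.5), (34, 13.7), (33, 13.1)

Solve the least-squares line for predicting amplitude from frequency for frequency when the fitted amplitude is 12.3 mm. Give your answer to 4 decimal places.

30.6037

n = 6, Σx = 149, Σy = 63.2, Σxy = 1687.9, Σx² = 4087
Sxx = Σx² − (Σx)²/n = 4087 − 3700.166667 = 386.833333
Sxy = Σxy − (Σx)(Σy)/n = 1687.9 − 1569.466667 = 118.433333
b = Sxy/Sxx = 118.433333/386.833333 = 0.306161
a = ȳ − b·x̄ = 10.533333 − 0.306161·24.833333 = 2.930332
Set a + b·x = 12.3: x = (12.3 − 2.930332) / 0.306161 = 30.603715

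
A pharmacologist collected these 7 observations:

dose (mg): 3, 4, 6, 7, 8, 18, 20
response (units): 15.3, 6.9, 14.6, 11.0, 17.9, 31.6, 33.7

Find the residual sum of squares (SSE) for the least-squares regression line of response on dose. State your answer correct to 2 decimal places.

70.24

n = 7, Σx = 66, Σy = 131, Σxy = 1624.1, Σx² = 898, Σy² = 3070.52
Sxx = Σx² − (Σx)²/n = 898 − 622.285714 = 275.714286
Sxy = Σxy − (Σx)(Σy)/n = 1624.1 − 1235.142857 = 388.957143
Syy = Σy² − (Σy)²/n = 3070.52 − 2451.571429 = 618.948571
b = Sxy/Sxx = 388.957143/275.714286 = 1.410725
SSE = Syy − b·Sxy = 618.948571 − 1.410725·388.957143 = 70.236855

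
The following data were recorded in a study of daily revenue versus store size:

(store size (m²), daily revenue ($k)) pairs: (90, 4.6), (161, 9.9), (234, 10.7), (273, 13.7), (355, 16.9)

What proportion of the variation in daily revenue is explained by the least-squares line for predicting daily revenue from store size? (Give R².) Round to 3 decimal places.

0.956

n = 5, Σx = 1113, Σy = 55.8, Σxy = 14251.3, Σx² = 289331, Σy² = 706.96
Sxx = Σx² − (Σx)²/n = 289331 − 247753.8 = 41577.2
Sxy = Σxy − (Σx)(Σy)/n = 14251.3 − 12421.08 = 1830.22
Syy = Σy² − (Σy)²/n = 706.96 − 622.728 = 84.232
R² = Sxy²/(Sxx·Syy) = (1830.22)²/(41577.2·84.232) = 0.956476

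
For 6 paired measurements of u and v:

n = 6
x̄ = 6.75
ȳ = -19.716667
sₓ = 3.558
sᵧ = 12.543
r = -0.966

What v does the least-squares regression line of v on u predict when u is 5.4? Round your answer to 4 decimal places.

b = r · sᵧ/sₓ = -0.966 · 12.543/3.558 = -3.405435
a = ȳ − b·x̄ = -19.716667 − (-3.405435)·6.75 = 3.270020
ŷ(5.4) = a + b·5.4 = 3.270020 + (-3.405435)·5.4 = -15.119330

-15.1193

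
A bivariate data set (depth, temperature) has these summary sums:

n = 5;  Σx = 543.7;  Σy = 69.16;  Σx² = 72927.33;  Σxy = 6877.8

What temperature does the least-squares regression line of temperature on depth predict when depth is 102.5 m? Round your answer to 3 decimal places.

Sxx = Σx² − (Σx)²/n = 72927.33 − 59121.938 = 13805.392
Sxy = Σxy − (Σx)(Σy)/n = 6877.8 − 7520.4584 = -642.6584
b = Sxy/Sxx = -642.6584/13805.392 = -0.046551
a = ȳ − b·x̄ = 13.832 − (-0.046551)·108.74 = 18.893984
ŷ(102.5) = a + b·102.5 = 18.893984 + (-0.046551)·102.5 = 14.122480

14.122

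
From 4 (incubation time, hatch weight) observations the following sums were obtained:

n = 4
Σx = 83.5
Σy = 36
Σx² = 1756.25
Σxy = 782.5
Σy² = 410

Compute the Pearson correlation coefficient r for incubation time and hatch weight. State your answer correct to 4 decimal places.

Sxx = Σx² − (Σx)²/n = 1756.25 − 1743.0625 = 13.1875
Sxy = Σxy − (Σx)(Σy)/n = 782.5 − 751.5 = 31
Syy = Σy² − (Σy)²/n = 410 − 324 = 86
r = Sxy/√(Sxx·Syy) = 31/√(1134.125) = 31/33.676772 = 0.920516

0.9205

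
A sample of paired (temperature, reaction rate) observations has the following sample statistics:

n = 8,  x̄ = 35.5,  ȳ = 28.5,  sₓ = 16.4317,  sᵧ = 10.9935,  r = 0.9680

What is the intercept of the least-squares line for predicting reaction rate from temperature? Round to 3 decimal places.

5.509

b = r · sᵧ/sₓ = 0.968 · 10.9935/16.4317 = 0.647633
a = ȳ − b·x̄ = 28.5 − 0.647633·35.5 = 5.509035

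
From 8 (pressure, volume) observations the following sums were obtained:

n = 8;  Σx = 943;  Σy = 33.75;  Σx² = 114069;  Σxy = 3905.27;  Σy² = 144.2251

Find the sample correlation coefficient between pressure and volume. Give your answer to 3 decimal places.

Sxx = Σx² − (Σx)²/n = 114069 − 111156.125 = 2912.875
Sxy = Σxy − (Σx)(Σy)/n = 3905.27 − 3978.28125 = -73.01125
Syy = Σy² − (Σy)²/n = 144.2251 − 142.382812 = 1.842288
r = Sxy/√(Sxx·Syy) = -73.01125/√(5366.353202) = -73.01125/73.255397 = -0.996667

-0.997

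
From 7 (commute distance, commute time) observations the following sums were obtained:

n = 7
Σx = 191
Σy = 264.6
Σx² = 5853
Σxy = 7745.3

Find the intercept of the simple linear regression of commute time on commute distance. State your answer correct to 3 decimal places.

Sxx = Σx² − (Σx)²/n = 5853 − 5211.571429 = 641.428571
Sxy = Σxy − (Σx)(Σy)/n = 7745.3 − 7219.8 = 525.5
b = Sxy/Sxx = 525.5/641.428571 = 0.819265
a = ȳ − b·x̄ = 37.8 − 0.819265·27.285714 = 15.445768

15.446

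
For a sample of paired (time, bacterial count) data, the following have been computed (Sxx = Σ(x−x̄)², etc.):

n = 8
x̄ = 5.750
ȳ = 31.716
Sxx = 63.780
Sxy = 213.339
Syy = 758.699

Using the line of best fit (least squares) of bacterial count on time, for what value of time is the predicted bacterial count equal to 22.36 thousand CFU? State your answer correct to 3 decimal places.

b = Sxy/Sxx = 213.339/63.78 = 3.344920
a = ȳ − b·x̄ = 31.716 − 3.344920·5.75 = 12.482710
Set a + b·x = 22.36: x = (22.36 − 12.482710) / 3.344920 = 2.952923

2.953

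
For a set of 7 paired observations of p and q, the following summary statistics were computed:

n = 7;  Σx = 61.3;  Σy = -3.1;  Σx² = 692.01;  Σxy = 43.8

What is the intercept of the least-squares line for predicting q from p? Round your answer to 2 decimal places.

Sxx = Σx² − (Σx)²/n = 692.01 − 536.812857 = 155.197143
Sxy = Σxy − (Σx)(Σy)/n = 43.8 − (-27.147143) = 70.947143
b = Sxy/Sxx = 70.947143/155.197143 = 0.457142
a = ȳ − b·x̄ = -0.442857 − 0.457142·8.757143 = -4.446116

-4.45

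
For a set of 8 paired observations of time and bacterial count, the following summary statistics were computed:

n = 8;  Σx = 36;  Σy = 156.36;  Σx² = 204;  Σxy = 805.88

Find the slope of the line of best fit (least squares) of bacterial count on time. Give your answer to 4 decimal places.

2.4348

Sxx = Σx² − (Σx)²/n = 204 − 162 = 42
Sxy = Σxy − (Σx)(Σy)/n = 805.88 − 703.62 = 102.26
b = Sxy/Sxx = 102.26/42 = 2.434762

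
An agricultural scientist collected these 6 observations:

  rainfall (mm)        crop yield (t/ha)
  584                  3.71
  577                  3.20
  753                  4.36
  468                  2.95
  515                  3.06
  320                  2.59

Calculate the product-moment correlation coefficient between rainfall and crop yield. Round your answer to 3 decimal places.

n = 6, Σx = 3217, Σy = 19.87, Σxy = 11081.42, Σx² = 1827643, Σy² = 67.7879
Sxx = Σx² − (Σx)²/n = 1827643 − 1724848.166667 = 102794.833333
Sxy = Σxy − (Σx)(Σy)/n = 11081.42 − 10653.631667 = 427.788333
Syy = Σy² − (Σy)²/n = 67.7879 − 65.802817 = 1.985083
r = Sxy/√(Sxx·Syy) = 427.788333/√(204056.310403) = 427.788333/451.725924 = 0.947009

0.947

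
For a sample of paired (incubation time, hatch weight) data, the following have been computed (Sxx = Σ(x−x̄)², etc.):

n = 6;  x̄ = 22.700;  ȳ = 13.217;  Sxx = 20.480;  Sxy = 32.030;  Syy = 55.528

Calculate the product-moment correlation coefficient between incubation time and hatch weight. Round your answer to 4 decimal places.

r = Sxy/√(Sxx·Syy) = 32.03/√(1137.21344) = 32.03/33.722595 = 0.949808

0.9498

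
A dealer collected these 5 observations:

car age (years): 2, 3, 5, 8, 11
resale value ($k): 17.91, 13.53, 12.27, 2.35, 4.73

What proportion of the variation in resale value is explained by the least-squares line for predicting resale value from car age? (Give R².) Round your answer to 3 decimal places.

n = 5, Σx = 29, Σy = 50.79, Σxy = 208.59, Σx² = 223, Σy² = 682.2773
Sxx = Σx² − (Σx)²/n = 223 − 168.2 = 54.8
Sxy = Σxy − (Σx)(Σy)/n = 208.59 − 294.582 = -85.992
Syy = Σy² − (Σy)²/n = 682.2773 − 515.92482 = 166.35248
R² = Sxy²/(Sxx·Syy) = (-85.992)²/(54.8·166.35248) = 0.811160

0.811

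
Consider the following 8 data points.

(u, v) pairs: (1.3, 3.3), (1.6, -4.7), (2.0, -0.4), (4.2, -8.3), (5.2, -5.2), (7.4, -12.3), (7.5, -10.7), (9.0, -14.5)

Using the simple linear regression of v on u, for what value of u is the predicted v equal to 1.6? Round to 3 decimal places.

0.338

n = 8, Σx = 38.2, Σy = -52.8, Σxy = -367.7, Σx² = 244.94
Sxx = Σx² − (Σx)²/n = 244.94 − 182.405 = 62.535
Sxy = Σxy − (Σx)(Σy)/n = -367.7 − (-252.12) = -115.58
b = Sxy/Sxx = -115.58/62.535 = -1.848245
a = ȳ − b·x̄ = -6.6 − (-1.848245)·4.775 = 2.225370
Set a + b·x = 1.6: x = (1.6 − 2.225370) / (-1.848245) = 0.338359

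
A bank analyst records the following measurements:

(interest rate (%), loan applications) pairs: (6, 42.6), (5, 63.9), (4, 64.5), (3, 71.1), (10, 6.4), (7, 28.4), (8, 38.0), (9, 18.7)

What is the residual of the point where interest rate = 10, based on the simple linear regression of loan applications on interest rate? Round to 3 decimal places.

-3.058

n = 8, Σx = 52, Σy = 333.6, Σxy = 1781.5, Σx² = 380
Sxx = Σx² − (Σx)²/n = 380 − 338 = 42
Sxy = Σxy − (Σx)(Σy)/n = 1781.5 − 2168.4 = -386.9
b = Sxy/Sxx = -386.9/42 = -9.211905
a = ȳ − b·x̄ = 41.7 − (-9.211905)·6.5 = 101.577381
ŷ(10) = 101.577381 + (-9.211905)·10 = 9.458333
residual = y − ŷ = 6.4 − 9.458333 = -3.058333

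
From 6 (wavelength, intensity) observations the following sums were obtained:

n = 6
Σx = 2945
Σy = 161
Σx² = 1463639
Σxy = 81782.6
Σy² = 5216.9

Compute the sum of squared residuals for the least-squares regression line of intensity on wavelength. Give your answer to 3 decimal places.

477.157

Sxx = Σx² − (Σx)²/n = 1463639 − 1445504.166667 = 18134.833333
Sxy = Σxy − (Σx)(Σy)/n = 81782.6 − 79024.166667 = 2758.433333
Syy = Σy² − (Σy)²/n = 5216.9 − 4320.166667 = 896.733333
b = Sxy/Sxx = 2758.433333/18134.833333 = 0.152107
SSE = Syy − b·Sxy = 896.733333 − 0.152107·2758.433333 = 477.156582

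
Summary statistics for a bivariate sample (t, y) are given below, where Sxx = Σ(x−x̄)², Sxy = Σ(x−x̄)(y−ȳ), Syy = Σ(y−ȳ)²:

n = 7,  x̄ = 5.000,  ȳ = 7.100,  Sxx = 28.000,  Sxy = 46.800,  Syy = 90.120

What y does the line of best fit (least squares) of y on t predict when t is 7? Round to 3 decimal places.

10.443

b = Sxy/Sxx = 46.8/28 = 1.671429
a = ȳ − b·x̄ = 7.1 − 1.671429·5 = -1.257143
ŷ(7) = a + b·7 = -1.257143 + 1.671429·7 = 10.442857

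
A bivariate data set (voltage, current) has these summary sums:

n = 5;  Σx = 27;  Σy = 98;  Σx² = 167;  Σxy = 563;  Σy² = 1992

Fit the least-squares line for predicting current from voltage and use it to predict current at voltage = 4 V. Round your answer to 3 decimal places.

Sxx = Σx² − (Σx)²/n = 167 − 145.8 = 21.2
Sxy = Σxy − (Σx)(Σy)/n = 563 − 529.2 = 33.8
b = Sxy/Sxx = 33.8/21.2 = 1.594340
a = ȳ − b·x̄ = 19.6 − 1.594340·5.4 = 10.990566
ŷ(4) = a + b·4 = 10.990566 + 1.594340·4 = 17.367925

17.368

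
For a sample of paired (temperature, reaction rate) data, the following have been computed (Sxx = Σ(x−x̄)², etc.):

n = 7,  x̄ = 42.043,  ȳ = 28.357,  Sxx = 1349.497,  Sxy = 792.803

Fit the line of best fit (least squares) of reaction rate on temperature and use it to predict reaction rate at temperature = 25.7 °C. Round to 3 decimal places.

b = Sxy/Sxx = 792.803/1349.497 = 0.587480
a = ȳ − b·x̄ = 28.357 − 0.587480·42.043 = 3.657563
ŷ(25.7) = a + b·25.7 = 3.657563 + 0.587480·25.7 = 18.755808

18.756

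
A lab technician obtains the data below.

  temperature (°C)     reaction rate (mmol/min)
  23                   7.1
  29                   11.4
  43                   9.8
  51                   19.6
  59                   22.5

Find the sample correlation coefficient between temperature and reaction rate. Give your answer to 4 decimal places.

n = 5, Σx = 205, Σy = 70.4, Σxy = 3242.4, Σx² = 9301, Σy² = 1166.82
Sxx = Σx² − (Σx)²/n = 9301 − 8405 = 896
Sxy = Σxy − (Σx)(Σy)/n = 3242.4 − 2886.4 = 356
Syy = Σy² − (Σy)²/n = 1166.82 − 991.232 = 175.588
r = Sxy/√(Sxx·Syy) = 356/√(157326.848) = 356/396.644486 = 0.897529

0.8975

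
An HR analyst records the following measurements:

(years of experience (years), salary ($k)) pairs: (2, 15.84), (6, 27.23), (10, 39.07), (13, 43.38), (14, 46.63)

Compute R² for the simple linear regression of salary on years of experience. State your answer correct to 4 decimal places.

0.9893

n = 5, Σx = 45, Σy = 172.15, Σxy = 1802.52, Σx² = 505, Σy² = 6575.0247
Sxx = Σx² − (Σx)²/n = 505 − 405 = 100
Sxy = Σxy − (Σx)(Σy)/n = 1802.52 − 1549.35 = 253.17
Syy = Σy² − (Σy)²/n = 6575.0247 − 5927.1245 = 647.9002
R² = Sxy²/(Sxx·Syy) = (253.17)²/(100·647.9002) = 0.989273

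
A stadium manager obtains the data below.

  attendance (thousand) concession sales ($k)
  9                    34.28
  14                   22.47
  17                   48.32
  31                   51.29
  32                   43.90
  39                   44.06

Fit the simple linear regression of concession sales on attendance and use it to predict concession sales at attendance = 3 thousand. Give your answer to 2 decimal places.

29.81

n = 6, Σx = 142, Σy = 244.32, Σxy = 6157.67, Σx² = 4072
Sxx = Σx² − (Σx)²/n = 4072 − 3360.666667 = 711.333333
Sxy = Σxy − (Σx)(Σy)/n = 6157.67 − 5782.24 = 375.43
b = Sxy/Sxx = 375.43/711.333333 = 0.527784
a = ȳ − b·x̄ = 40.72 − 0.527784·23.666667 = 28.229124
ŷ(3) = a + b·3 = 28.229124 + 0.527784·3 = 29.812474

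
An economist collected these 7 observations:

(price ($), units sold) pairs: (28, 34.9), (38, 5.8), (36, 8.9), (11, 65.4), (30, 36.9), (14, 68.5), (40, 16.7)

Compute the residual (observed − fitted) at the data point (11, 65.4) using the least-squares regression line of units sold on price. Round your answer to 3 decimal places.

n = 7, Σx = 197, Σy = 237.1, Σxy = 4971.4, Σx² = 6341
Sxx = Σx² − (Σx)²/n = 6341 − 5544.142857 = 796.857143
Sxy = Σxy − (Σx)(Σy)/n = 4971.4 − 6672.671429 = -1701.271429
b = Sxy/Sxx = -1701.271429/796.857143 = -2.134977
a = ȳ − b·x̄ = 33.871429 − (-2.134977)·28.142857 = 93.955773
ŷ(11) = 93.955773 + (-2.134977)·11 = 70.471029
residual = y − ŷ = 65.4 − 70.471029 = -5.071029

-5.071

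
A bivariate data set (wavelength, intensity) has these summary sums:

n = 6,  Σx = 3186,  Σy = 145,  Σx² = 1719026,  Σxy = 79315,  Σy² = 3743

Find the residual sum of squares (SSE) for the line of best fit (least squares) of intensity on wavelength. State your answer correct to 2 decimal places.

41.39

Sxx = Σx² − (Σx)²/n = 1719026 − 1691766 = 27260
Sxy = Σxy − (Σx)(Σy)/n = 79315 − 76995 = 2320
Syy = Σy² − (Σy)²/n = 3743 − 3504.166667 = 238.833333
b = Sxy/Sxx = 2320/27260 = 0.085106
SSE = Syy − b·Sxy = 238.833333 − 0.085106·2320 = 41.386525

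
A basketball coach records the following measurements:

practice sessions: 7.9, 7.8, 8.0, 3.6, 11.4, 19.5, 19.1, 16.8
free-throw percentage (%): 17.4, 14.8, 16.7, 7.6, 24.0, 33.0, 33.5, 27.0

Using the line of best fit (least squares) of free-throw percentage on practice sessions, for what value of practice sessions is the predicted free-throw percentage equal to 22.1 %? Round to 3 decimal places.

n = 8, Σx = 94.1, Σy = 174, Σxy = 2424.41, Σx² = 1357.47
Sxx = Σx² − (Σx)²/n = 1357.47 − 1106.85125 = 250.61875
Sxy = Σxy − (Σx)(Σy)/n = 2424.41 − 2046.675 = 377.735
b = Sxy/Sxx = 377.735/250.61875 = 1.507210
a = ȳ − b·x̄ = 21.75 − 1.507210·11.7625 = 4.021446
Set a + b·x = 22.1: x = (22.1 − 4.021446) / 1.507210 = 11.994717

11.995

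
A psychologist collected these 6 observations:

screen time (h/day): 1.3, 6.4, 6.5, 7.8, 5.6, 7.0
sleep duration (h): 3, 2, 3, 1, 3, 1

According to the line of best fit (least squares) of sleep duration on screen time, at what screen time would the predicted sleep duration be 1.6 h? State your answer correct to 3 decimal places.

n = 6, Σx = 34.6, Σy = 13, Σxy = 67.8, Σx² = 226.1
Sxx = Σx² − (Σx)²/n = 226.1 − 199.526667 = 26.573333
Sxy = Σxy − (Σx)(Σy)/n = 67.8 − 74.966667 = -7.166667
b = Sxy/Sxx = -7.166667/26.573333 = -0.269694
a = ȳ − b·x̄ = 2.166667 − (-0.269694)·5.766667 = 3.721902
Set a + b·x = 1.6: x = (1.6 − 3.721902) / (-0.269694) = 7.867814

7.868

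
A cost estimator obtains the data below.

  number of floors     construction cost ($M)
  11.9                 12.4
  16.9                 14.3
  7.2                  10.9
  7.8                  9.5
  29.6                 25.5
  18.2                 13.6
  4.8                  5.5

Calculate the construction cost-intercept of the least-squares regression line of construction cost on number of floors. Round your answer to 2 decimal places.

3.53

n = 7, Σx = 96.4, Σy = 91.7, Σxy = 1570.53, Σx² = 1770.34
Sxx = Σx² − (Σx)²/n = 1770.34 − 1327.565714 = 442.774286
Sxy = Σxy − (Σx)(Σy)/n = 1570.53 − 1262.84 = 307.69
b = Sxy/Sxx = 307.69/442.774286 = 0.694914
a = ȳ − b·x̄ = 13.1 − 0.694914·13.771429 = 3.530043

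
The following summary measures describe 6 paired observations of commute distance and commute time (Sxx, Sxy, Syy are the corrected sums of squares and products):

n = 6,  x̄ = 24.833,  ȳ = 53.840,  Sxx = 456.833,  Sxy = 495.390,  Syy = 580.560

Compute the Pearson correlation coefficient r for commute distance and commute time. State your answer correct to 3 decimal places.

0.962

r = Sxy/√(Sxx·Syy) = 495.39/√(265218.96648) = 495.39/514.994142 = 0.961933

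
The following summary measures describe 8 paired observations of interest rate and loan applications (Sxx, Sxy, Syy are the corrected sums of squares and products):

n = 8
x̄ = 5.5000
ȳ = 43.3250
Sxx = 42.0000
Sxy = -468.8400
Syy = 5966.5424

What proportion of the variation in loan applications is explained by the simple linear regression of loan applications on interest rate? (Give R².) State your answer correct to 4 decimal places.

R² = Sxy²/(Sxx·Syy) = (-468.84)²/(42·5966.5424) = 0.877157

0.8772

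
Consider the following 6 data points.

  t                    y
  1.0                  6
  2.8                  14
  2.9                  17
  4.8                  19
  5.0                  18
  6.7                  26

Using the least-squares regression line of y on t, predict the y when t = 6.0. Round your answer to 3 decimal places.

23.256

n = 6, Σx = 23.2, Σy = 100, Σxy = 449.9, Σx² = 110.18
Sxx = Σx² − (Σx)²/n = 110.18 − 89.706667 = 20.473333
Sxy = Σxy − (Σx)(Σy)/n = 449.9 − 386.666667 = 63.233333
b = Sxy/Sxx = 63.233333/20.473333 = 3.088570
a = ȳ − b·x̄ = 16.666667 − 3.088570·3.866667 = 4.724194
ŷ(6.0) = a + b·6.0 = 4.724194 + 3.088570·6 = 23.255617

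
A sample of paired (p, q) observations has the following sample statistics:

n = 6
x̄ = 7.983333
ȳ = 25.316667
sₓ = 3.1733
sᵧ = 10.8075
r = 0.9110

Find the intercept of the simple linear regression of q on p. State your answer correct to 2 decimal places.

b = r · sᵧ/sₓ = 0.911 · 10.8075/3.1733 = 3.102648
a = ȳ − b·x̄ = 25.316667 − 3.102648·7.983333 = 0.547196

0.55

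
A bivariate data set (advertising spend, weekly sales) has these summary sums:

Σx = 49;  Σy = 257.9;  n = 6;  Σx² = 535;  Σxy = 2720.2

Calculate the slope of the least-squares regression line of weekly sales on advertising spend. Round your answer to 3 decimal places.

Sxx = Σx² − (Σx)²/n = 535 − 400.166667 = 134.833333
Sxy = Σxy − (Σx)(Σy)/n = 2720.2 − 2106.183333 = 614.016667
b = Sxy/Sxx = 614.016667/134.833333 = 4.553894

4.554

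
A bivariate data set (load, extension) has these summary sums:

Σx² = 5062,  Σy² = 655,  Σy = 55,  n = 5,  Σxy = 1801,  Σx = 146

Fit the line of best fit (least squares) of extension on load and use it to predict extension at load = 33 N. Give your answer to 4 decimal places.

11.9276

Sxx = Σx² − (Σx)²/n = 5062 − 4263.2 = 798.8
Sxy = Σxy − (Σx)(Σy)/n = 1801 − 1606 = 195
b = Sxy/Sxx = 195/798.8 = 0.244116
a = ȳ − b·x̄ = 11 − 0.244116·29.2 = 3.871808
ŷ(33) = a + b·33 = 3.871808 + 0.244116·33 = 11.927641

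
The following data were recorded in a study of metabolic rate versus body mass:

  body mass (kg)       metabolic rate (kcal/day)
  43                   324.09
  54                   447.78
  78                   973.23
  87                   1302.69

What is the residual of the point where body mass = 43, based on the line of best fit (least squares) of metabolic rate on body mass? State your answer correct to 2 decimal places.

58.53

n = 4, Σx = 262, Σy = 3047.79, Σxy = 227361.96, Σx² = 18418
Sxx = Σx² − (Σx)²/n = 18418 − 17161 = 1257
Sxy = Σxy − (Σx)(Σy)/n = 227361.96 − 199630.245 = 27731.715
b = Sxy/Sxx = 27731.715/1257 = 22.061826
a = ȳ − b·x̄ = 761.9475 − 22.061826·65.5 = -683.102088
ŷ(43) = -683.102088 + 22.061826·43 = 265.556420
residual = y − ŷ = 324.09 − 265.556420 = 58.533580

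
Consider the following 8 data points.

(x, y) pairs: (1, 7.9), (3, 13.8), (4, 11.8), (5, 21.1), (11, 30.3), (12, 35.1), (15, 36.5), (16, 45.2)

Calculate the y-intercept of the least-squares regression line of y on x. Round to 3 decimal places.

6.112

n = 8, Σx = 67, Σy = 201.7, Σxy = 2227.2, Σx² = 797
Sxx = Σx² − (Σx)²/n = 797 − 561.125 = 235.875
Sxy = Σxy − (Σx)(Σy)/n = 2227.2 − 1689.2375 = 537.9625
b = Sxy/Sxx = 537.9625/235.875 = 2.280710
a = ȳ − b·x̄ = 25.2125 − 2.280710·8.375 = 6.111553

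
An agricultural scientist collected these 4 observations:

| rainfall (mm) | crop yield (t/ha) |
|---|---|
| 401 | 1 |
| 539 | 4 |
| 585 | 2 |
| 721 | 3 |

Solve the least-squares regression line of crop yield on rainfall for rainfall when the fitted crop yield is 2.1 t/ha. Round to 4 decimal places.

n = 4, Σx = 2246, Σy = 10, Σxy = 5890, Σx² = 1313388
Sxx = Σx² − (Σx)²/n = 1313388 − 1261129 = 52259
Sxy = Σxy − (Σx)(Σy)/n = 5890 − 5615 = 275
b = Sxy/Sxx = 275/52259 = 0.005262
a = ȳ − b·x̄ = 2.5 − 0.005262·561.5 = -0.454754
Set a + b·x = 2.1: x = (2.1 − (-0.454754)) / 0.005262 = 485.486909

485.4869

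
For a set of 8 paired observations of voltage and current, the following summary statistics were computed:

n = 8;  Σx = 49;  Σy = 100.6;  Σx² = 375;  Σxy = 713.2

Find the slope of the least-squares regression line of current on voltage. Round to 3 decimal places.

1.296

Sxx = Σx² − (Σx)²/n = 375 − 300.125 = 74.875
Sxy = Σxy − (Σx)(Σy)/n = 713.2 − 616.175 = 97.025
b = Sxy/Sxx = 97.025/74.875 = 1.295826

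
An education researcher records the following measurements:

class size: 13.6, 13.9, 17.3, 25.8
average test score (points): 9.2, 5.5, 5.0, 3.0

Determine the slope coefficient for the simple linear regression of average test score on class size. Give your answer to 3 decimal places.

-0.363

n = 4, Σx = 70.6, Σy = 22.7, Σxy = 365.47, Σx² = 1343.1
Sxx = Σx² − (Σx)²/n = 1343.1 − 1246.09 = 97.01
Sxy = Σxy − (Σx)(Σy)/n = 365.47 − 400.655 = -35.185
b = Sxy/Sxx = -35.185/97.01 = -0.362695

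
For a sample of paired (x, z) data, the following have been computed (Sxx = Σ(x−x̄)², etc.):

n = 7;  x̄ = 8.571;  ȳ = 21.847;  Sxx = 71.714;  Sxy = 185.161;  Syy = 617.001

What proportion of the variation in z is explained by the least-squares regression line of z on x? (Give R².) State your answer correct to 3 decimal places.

R² = Sxy²/(Sxx·Syy) = (185.161)²/(71.714·617.001) = 0.774835

0.775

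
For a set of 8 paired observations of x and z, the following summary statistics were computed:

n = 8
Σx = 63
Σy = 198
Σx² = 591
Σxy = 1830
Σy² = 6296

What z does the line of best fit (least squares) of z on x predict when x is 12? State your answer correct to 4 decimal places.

Sxx = Σx² − (Σx)²/n = 591 − 496.125 = 94.875
Sxy = Σxy − (Σx)(Σy)/n = 1830 − 1559.25 = 270.75
b = Sxy/Sxx = 270.75/94.875 = 2.853755
a = ȳ − b·x̄ = 24.75 − 2.853755·7.875 = 2.276680
ŷ(12) = a + b·12 = 2.276680 + 2.853755·12 = 36.521739

36.5217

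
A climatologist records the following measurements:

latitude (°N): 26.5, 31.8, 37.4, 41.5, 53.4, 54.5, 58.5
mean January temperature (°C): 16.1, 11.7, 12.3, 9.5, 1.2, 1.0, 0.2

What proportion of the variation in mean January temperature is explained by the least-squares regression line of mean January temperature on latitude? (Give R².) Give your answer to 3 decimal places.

0.964

n = 7, Σx = 303.6, Σy = 52, Σxy = 1783.26, Σx² = 14078.56, Σy² = 640.12
Sxx = Σx² − (Σx)²/n = 14078.56 − 13167.565714 = 910.994286
Sxy = Σxy − (Σx)(Σy)/n = 1783.26 − 2255.314286 = -472.054286
Syy = Σy² − (Σy)²/n = 640.12 − 386.285714 = 253.834286
R² = Sxy²/(Sxx·Syy) = (-472.054286)²/(910.994286·253.834286) = 0.963647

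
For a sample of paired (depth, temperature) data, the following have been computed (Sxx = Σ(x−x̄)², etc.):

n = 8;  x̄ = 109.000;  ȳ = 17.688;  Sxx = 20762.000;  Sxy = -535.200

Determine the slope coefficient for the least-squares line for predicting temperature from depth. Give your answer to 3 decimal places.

b = Sxy/Sxx = -535.2/20762 = -0.025778

-0.026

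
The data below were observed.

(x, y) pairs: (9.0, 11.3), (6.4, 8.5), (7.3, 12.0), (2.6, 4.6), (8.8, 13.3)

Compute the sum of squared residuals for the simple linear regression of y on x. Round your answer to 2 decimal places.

5.62

n = 5, Σx = 34.1, Σy = 49.7, Σxy = 372.7, Σx² = 259.45, Σy² = 541.99
Sxx = Σx² − (Σx)²/n = 259.45 − 232.562 = 26.888
Sxy = Σxy − (Σx)(Σy)/n = 372.7 − 338.954 = 33.746
Syy = Σy² − (Σy)²/n = 541.99 − 494.018 = 47.972
b = Sxy/Sxx = 33.746/26.888 = 1.255058
SSE = Syy − b·Sxy = 47.972 − 1.255058·33.746 = 5.618812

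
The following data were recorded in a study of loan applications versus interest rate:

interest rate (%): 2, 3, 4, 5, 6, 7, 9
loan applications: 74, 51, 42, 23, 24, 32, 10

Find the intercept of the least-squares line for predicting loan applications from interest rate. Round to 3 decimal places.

77.082

n = 7, Σx = 36, Σy = 256, Σxy = 1042, Σx² = 220
Sxx = Σx² − (Σx)²/n = 220 − 185.142857 = 34.857143
Sxy = Σxy − (Σx)(Σy)/n = 1042 − 1316.571429 = -274.571429
b = Sxy/Sxx = -274.571429/34.857143 = -7.877049
a = ȳ − b·x̄ = 36.571429 − (-7.877049)·5.142857 = 77.081967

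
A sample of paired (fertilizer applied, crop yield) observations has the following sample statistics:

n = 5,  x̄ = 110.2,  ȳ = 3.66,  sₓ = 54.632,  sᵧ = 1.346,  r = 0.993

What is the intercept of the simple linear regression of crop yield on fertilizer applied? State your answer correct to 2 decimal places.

0.96

b = r · sᵧ/sₓ = 0.993 · 1.346/54.632 = 0.024465
a = ȳ − b·x̄ = 3.66 − 0.024465·110.2 = 0.963945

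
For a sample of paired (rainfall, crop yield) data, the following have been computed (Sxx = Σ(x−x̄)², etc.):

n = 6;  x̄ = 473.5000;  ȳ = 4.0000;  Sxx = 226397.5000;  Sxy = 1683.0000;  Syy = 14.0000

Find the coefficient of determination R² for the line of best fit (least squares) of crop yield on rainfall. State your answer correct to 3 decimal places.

0.894

R² = Sxy²/(Sxx·Syy) = (1683)²/(226397.5·14) = 0.893652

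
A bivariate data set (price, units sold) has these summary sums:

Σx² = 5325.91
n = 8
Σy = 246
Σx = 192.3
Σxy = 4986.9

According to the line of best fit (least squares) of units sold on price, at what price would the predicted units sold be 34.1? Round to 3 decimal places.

21.493

Sxx = Σx² − (Σx)²/n = 5325.91 − 4622.41125 = 703.49875
Sxy = Σxy − (Σx)(Σy)/n = 4986.9 − 5913.225 = -926.325
b = Sxy/Sxx = -926.325/703.49875 = -1.316740
a = ȳ − b·x̄ = 30.75 − (-1.316740)·24.0375 = 62.401140
Set a + b·x = 34.1: x = (34.1 − 62.401140) / (-1.316740) = 21.493338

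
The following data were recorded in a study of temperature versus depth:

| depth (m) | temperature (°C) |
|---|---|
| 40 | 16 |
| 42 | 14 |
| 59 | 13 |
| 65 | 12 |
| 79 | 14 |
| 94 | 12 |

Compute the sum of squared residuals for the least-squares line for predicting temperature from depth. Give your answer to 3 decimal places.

n = 6, Σx = 379, Σy = 81, Σxy = 5009, Σx² = 26147, Σy² = 1105
Sxx = Σx² − (Σx)²/n = 26147 − 23940.166667 = 2206.833333
Sxy = Σxy − (Σx)(Σy)/n = 5009 − 5116.5 = -107.5
Syy = Σy² − (Σy)²/n = 1105 − 1093.5 = 11.5
b = Sxy/Sxx = -107.5/2206.833333 = -0.048712
SSE = Syy − b·Sxy = 11.5 − (-0.048712)·(-107.5) = 6.263424

6.263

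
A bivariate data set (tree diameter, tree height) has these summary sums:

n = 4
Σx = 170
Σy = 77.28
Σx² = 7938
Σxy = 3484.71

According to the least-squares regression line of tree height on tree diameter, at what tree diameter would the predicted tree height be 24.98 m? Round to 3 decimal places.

Sxx = Σx² − (Σx)²/n = 7938 − 7225 = 713
Sxy = Σxy − (Σx)(Σy)/n = 3484.71 − 3284.4 = 200.31
b = Sxy/Sxx = 200.31/713 = 0.280940
a = ȳ − b·x̄ = 19.32 − 0.280940·42.5 = 7.380063
Set a + b·x = 24.98: x = (24.98 − 7.380063) / 0.280940 = 62.646673

62.647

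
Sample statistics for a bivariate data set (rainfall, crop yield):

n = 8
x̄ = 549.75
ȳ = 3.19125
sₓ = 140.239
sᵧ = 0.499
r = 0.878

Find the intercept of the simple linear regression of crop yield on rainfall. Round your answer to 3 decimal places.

b = r · sᵧ/sₓ = 0.878 · 0.499/140.239 = 0.003124
a = ȳ − b·x̄ = 3.19125 − 0.003124·549.75 = 1.473771

1.474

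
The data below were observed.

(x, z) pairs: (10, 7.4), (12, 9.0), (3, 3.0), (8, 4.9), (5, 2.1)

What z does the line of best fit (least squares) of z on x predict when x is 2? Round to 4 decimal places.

n = 5, Σx = 38, Σy = 26.4, Σxy = 240.7, Σx² = 342
Sxx = Σx² − (Σx)²/n = 342 − 288.8 = 53.2
Sxy = Σxy − (Σx)(Σy)/n = 240.7 − 200.64 = 40.06
b = Sxy/Sxx = 40.06/53.2 = 0.753008
a = ȳ − b·x̄ = 5.28 − 0.753008·7.6 = -0.442857
ŷ(2) = a + b·2 = -0.442857 + 0.753008·2 = 1.063158

1.0632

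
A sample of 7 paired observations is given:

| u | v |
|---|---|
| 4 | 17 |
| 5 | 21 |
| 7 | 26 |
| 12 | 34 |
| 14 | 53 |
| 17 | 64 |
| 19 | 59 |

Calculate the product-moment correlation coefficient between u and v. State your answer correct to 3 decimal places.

0.965

n = 7, Σx = 78, Σy = 274, Σxy = 3714, Σx² = 1080, Σy² = 12948
Sxx = Σx² − (Σx)²/n = 1080 − 869.142857 = 210.857143
Sxy = Σxy − (Σx)(Σy)/n = 3714 − 3053.142857 = 660.857143
Syy = Σy² − (Σy)²/n = 12948 − 10725.142857 = 2222.857143
r = Sxy/√(Sxx·Syy) = 660.857143/√(468705.306122) = 660.857143/684.620556 = 0.965290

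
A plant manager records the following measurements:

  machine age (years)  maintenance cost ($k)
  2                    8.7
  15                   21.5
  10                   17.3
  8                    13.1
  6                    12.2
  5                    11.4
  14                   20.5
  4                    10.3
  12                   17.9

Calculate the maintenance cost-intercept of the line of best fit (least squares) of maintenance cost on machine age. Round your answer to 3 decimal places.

6.302

n = 9, Σx = 76, Σy = 132.9, Σxy = 1290.9, Σx² = 810
Sxx = Σx² − (Σx)²/n = 810 − 641.777778 = 168.222222
Sxy = Σxy − (Σx)(Σy)/n = 1290.9 − 1122.266667 = 168.633333
b = Sxy/Sxx = 168.633333/168.222222 = 1.002444
a = ȳ − b·x̄ = 14.766667 − 1.002444·8.444444 = 6.301585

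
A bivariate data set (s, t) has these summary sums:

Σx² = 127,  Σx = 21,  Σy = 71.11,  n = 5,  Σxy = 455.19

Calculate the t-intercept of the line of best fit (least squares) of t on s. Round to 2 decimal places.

-2.72

Sxx = Σx² − (Σx)²/n = 127 − 88.2 = 38.8
Sxy = Σxy − (Σx)(Σy)/n = 455.19 − 298.662 = 156.528
b = Sxy/Sxx = 156.528/38.8 = 4.034227
a = ȳ − b·x̄ = 14.222 − 4.034227·4.2 = -2.721753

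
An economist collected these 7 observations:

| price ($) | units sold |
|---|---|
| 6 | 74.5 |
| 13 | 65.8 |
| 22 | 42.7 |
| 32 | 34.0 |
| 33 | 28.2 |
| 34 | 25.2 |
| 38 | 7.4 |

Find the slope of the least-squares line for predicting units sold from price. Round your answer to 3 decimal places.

n = 7, Σx = 178, Σy = 277.8, Σxy = 5398.4, Σx² = 5402
Sxx = Σx² − (Σx)²/n = 5402 − 4526.285714 = 875.714286
Sxy = Σxy − (Σx)(Σy)/n = 5398.4 − 7064.057143 = -1665.657143
b = Sxy/Sxx = -1665.657143/875.714286 = -1.902055

-1.902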